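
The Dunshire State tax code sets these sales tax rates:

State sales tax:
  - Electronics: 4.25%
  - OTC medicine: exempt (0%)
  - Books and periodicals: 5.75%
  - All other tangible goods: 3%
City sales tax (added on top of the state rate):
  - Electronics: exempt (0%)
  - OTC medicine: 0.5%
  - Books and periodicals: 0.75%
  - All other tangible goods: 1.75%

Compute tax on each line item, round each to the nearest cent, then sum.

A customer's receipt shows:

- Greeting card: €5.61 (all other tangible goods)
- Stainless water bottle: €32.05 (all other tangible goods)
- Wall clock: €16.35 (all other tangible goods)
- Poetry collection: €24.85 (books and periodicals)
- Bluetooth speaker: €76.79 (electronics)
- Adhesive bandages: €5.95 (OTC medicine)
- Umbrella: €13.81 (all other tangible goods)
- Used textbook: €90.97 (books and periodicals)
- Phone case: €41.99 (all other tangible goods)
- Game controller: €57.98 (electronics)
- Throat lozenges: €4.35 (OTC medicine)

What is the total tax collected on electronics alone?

€5.72

Bluetooth speaker €76.79: electronics → 4.25% + 0% city = 4.25% → €3.26
Game controller €57.98: electronics → 4.25% + 0% city = 4.25% → €2.46
Tax on electronics = €3.26 + €2.46 = €5.72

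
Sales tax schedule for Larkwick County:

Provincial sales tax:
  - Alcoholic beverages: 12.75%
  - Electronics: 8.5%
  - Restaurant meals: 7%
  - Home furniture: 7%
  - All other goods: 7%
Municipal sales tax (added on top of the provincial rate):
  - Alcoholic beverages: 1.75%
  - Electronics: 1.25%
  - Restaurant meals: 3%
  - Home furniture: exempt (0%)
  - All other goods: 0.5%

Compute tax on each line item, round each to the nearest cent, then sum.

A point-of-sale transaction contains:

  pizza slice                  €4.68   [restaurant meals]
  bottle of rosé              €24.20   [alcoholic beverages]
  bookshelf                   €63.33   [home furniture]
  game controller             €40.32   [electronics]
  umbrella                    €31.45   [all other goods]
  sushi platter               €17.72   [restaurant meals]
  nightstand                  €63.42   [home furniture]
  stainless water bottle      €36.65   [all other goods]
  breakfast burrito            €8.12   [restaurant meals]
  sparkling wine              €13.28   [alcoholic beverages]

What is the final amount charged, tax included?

Pizza slice €4.68: restaurant meals → 7% + 3% municipal = 10% → €0.47
Bottle of rosé €24.20: alcoholic beverages → 12.75% + 1.75% municipal = 14.5% → €3.51
Bookshelf €63.33: home furniture → 7% + 0% municipal = 7% → €4.43
Game controller €40.32: electronics → 8.5% + 1.25% municipal = 9.75% → €3.93
Umbrella €31.45: all other goods → 7% + 0.5% municipal = 7.5% → €2.36
Sushi platter €17.72: restaurant meals → 7% + 3% municipal = 10% → €1.77
Nightstand €63.42: home furniture → 7% + 0% municipal = 7% → €4.44
Stainless water bottle €36.65: all other goods → 7% + 0.5% municipal = 7.5% → €2.75
Breakfast burrito €8.12: restaurant meals → 7% + 3% municipal = 10% → €0.81
Sparkling wine €13.28: alcoholic beverages → 12.75% + 1.75% municipal = 14.5% → €1.93
Subtotal = €303.17; tax = €26.40; total due = €329.57

€329.57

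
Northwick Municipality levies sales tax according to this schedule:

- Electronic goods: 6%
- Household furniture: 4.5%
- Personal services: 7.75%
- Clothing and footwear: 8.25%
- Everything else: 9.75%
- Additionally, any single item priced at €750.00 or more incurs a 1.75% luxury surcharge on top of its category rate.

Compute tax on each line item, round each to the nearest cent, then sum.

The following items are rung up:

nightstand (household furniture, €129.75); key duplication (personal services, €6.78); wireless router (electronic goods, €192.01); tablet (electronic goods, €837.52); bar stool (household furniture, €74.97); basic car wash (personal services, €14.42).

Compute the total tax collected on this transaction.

Nightstand €129.75: household furniture → 4.5% → €5.84
Key duplication €6.78: personal services → 7.75% → €0.53
Wireless router €192.01: electronic goods → 6% → €11.52
Tablet €837.52: electronic goods → 6% + 1.75% surcharge = 7.75% → €64.91
Bar stool €74.97: household furniture → 4.5% → €3.37
Basic car wash €14.42: personal services → 7.75% → €1.12
Total tax = €5.84 + €0.53 + €11.52 + €64.91 + €3.37 + €1.12 = €87.29

€87.29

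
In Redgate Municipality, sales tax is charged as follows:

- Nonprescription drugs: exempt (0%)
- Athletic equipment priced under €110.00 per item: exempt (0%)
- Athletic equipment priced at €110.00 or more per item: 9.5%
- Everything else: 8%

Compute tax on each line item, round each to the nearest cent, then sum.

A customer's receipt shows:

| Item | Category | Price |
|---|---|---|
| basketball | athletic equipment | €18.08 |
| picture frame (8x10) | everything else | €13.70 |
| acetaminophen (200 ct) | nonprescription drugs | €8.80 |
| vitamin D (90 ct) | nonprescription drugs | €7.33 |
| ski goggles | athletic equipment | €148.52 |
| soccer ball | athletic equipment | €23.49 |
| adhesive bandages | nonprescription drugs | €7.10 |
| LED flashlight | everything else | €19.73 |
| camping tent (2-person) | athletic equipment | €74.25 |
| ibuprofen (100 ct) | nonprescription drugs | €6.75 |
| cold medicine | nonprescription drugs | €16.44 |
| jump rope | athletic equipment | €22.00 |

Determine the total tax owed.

Basketball €18.08: athletic equipment, under €110.00 → 0% → €0.00
Picture frame (8x10) €13.70: everything else → 8% → €1.10
Acetaminophen (200 ct) €8.80: nonprescription drugs → 0% → €0.00
Vitamin D (90 ct) €7.33: nonprescription drugs → 0% → €0.00
Ski goggles €148.52: athletic equipment, €110.00 or more → 9.5% → €14.11
Soccer ball €23.49: athletic equipment, under €110.00 → 0% → €0.00
Adhesive bandages €7.10: nonprescription drugs → 0% → €0.00
LED flashlight €19.73: everything else → 8% → €1.58
Camping tent (2-person) €74.25: athletic equipment, under €110.00 → 0% → €0.00
Ibuprofen (100 ct) €6.75: nonprescription drugs → 0% → €0.00
Cold medicine €16.44: nonprescription drugs → 0% → €0.00
Jump rope €22.00: athletic equipment, under €110.00 → 0% → €0.00
Total tax = €1.10 + €14.11 + €1.58 = €16.79

€16.79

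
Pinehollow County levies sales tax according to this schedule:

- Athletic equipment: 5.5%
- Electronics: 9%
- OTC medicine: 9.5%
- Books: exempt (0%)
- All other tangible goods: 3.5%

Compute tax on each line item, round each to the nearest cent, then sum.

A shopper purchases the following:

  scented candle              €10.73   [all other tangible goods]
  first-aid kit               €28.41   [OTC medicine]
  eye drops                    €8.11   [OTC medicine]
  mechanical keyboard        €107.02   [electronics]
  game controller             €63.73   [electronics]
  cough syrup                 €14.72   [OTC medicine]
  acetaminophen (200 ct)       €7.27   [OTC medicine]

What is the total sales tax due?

€21.31

Scented candle €10.73: all other tangible goods → 3.5% → €0.38
First-aid kit €28.41: OTC medicine → 9.5% → €2.70
Eye drops €8.11: OTC medicine → 9.5% → €0.77
Mechanical keyboard €107.02: electronics → 9% → €9.63
Game controller €63.73: electronics → 9% → €5.74
Cough syrup €14.72: OTC medicine → 9.5% → €1.40
Acetaminophen (200 ct) €7.27: OTC medicine → 9.5% → €0.69
Total tax = €0.38 + €2.70 + €0.77 + €9.63 + €5.74 + €1.40 + €0.69 = €21.31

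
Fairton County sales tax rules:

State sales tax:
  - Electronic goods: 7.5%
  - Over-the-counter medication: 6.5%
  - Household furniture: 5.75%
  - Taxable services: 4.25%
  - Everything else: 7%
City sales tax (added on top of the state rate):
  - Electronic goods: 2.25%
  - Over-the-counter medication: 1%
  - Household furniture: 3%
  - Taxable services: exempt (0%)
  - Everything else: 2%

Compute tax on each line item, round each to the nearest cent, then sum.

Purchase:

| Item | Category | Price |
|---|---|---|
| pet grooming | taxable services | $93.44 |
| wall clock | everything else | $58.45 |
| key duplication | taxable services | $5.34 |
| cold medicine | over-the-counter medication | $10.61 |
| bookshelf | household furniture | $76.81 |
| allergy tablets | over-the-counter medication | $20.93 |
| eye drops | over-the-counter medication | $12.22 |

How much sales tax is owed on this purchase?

$19.47

Pet grooming $93.44: taxable services → 4.25% + 0% city = 4.25% → $3.97
Wall clock $58.45: everything else → 7% + 2% city = 9% → $5.26
Key duplication $5.34: taxable services → 4.25% + 0% city = 4.25% → $0.23
Cold medicine $10.61: over-the-counter medication → 6.5% + 1% city = 7.5% → $0.80
Bookshelf $76.81: household furniture → 5.75% + 3% city = 8.75% → $6.72
Allergy tablets $20.93: over-the-counter medication → 6.5% + 1% city = 7.5% → $1.57
Eye drops $12.22: over-the-counter medication → 6.5% + 1% city = 7.5% → $0.92
Total tax = $3.97 + $5.26 + $0.23 + $0.80 + $6.72 + $1.57 + $0.92 = $19.47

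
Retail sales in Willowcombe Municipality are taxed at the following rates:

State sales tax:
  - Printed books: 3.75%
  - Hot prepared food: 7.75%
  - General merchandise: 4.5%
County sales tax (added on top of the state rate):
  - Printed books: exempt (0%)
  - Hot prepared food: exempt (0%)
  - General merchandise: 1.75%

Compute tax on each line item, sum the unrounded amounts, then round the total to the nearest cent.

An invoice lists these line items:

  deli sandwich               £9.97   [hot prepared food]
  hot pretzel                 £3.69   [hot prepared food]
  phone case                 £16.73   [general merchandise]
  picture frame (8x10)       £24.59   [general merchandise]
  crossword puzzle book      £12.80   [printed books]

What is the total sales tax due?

Deli sandwich £9.97: hot prepared food → 7.75% + 0% county = 7.75% → £0.772675
Hot pretzel £3.69: hot prepared food → 7.75% + 0% county = 7.75% → £0.285975
Phone case £16.73: general merchandise → 4.5% + 1.75% county = 6.25% → £1.045625
Picture frame (8x10) £24.59: general merchandise → 4.5% + 1.75% county = 6.25% → £1.536875
Crossword puzzle book £12.80: printed books → 3.75% + 0% county = 3.75% → £0.48
Unrounded tax sum = £4.12115 → £4.12

£4.12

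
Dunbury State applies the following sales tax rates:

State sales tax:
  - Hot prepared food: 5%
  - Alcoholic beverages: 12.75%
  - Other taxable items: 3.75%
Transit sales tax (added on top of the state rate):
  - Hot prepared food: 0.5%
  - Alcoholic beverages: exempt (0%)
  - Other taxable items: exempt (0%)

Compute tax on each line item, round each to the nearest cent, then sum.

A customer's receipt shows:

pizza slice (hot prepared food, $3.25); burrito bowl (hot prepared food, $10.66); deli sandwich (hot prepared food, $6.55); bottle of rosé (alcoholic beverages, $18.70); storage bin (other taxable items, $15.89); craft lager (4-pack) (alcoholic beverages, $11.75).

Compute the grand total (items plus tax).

Pizza slice $3.25: hot prepared food → 5% + 0.5% transit = 5.5% → $0.18
Burrito bowl $10.66: hot prepared food → 5% + 0.5% transit = 5.5% → $0.59
Deli sandwich $6.55: hot prepared food → 5% + 0.5% transit = 5.5% → $0.36
Bottle of rosé $18.70: alcoholic beverages → 12.75% + 0% transit = 12.75% → $2.38
Storage bin $15.89: other taxable items → 3.75% + 0% transit = 3.75% → $0.60
Craft lager (4-pack) $11.75: alcoholic beverages → 12.75% + 0% transit = 12.75% → $1.50
Subtotal = $66.80; tax = $5.61; total due = $72.41

$72.41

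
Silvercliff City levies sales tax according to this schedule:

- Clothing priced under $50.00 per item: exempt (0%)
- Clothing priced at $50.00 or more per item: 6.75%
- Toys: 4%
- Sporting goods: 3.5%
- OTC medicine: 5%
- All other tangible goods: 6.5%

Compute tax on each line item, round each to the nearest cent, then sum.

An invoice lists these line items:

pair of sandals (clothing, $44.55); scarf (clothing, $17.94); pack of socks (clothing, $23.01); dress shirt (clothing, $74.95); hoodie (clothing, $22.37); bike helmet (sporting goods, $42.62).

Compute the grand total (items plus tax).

Pair of sandals $44.55: clothing, under $50.00 → 0% → $0.00
Scarf $17.94: clothing, under $50.00 → 0% → $0.00
Pack of socks $23.01: clothing, under $50.00 → 0% → $0.00
Dress shirt $74.95: clothing, $50.00 or more → 6.75% → $5.06
Hoodie $22.37: clothing, under $50.00 → 0% → $0.00
Bike helmet $42.62: sporting goods → 3.5% → $1.49
Subtotal = $225.44; tax = $6.55; total due = $231.99

$231.99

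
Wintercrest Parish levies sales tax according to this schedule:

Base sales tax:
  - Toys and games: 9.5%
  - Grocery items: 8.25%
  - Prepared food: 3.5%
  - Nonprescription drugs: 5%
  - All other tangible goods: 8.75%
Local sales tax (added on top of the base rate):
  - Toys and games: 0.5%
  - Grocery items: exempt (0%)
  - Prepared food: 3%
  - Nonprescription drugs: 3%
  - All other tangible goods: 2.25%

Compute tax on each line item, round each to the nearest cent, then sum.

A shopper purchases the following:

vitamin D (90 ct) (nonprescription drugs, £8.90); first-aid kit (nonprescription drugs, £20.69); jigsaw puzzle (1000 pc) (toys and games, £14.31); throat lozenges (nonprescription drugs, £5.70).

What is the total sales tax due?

£4.26

Vitamin D (90 ct) £8.90: nonprescription drugs → 5% + 3% local = 8% → £0.71
First-aid kit £20.69: nonprescription drugs → 5% + 3% local = 8% → £1.66
Jigsaw puzzle (1000 pc) £14.31: toys and games → 9.5% + 0.5% local = 10% → £1.43
Throat lozenges £5.70: nonprescription drugs → 5% + 3% local = 8% → £0.46
Total tax = £0.71 + £1.66 + £1.43 + £0.46 = £4.26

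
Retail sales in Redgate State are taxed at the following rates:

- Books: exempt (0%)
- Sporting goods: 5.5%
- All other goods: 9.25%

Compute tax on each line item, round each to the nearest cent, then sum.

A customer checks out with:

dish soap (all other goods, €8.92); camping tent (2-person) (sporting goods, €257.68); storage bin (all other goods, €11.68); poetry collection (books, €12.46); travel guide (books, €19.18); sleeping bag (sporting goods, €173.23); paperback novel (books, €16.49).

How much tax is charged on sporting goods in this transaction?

Camping tent (2-person) €257.68: sporting goods → 5.5% → €14.17
Sleeping bag €173.23: sporting goods → 5.5% → €9.53
Tax on sporting goods = €14.17 + €9.53 = €23.70

€23.70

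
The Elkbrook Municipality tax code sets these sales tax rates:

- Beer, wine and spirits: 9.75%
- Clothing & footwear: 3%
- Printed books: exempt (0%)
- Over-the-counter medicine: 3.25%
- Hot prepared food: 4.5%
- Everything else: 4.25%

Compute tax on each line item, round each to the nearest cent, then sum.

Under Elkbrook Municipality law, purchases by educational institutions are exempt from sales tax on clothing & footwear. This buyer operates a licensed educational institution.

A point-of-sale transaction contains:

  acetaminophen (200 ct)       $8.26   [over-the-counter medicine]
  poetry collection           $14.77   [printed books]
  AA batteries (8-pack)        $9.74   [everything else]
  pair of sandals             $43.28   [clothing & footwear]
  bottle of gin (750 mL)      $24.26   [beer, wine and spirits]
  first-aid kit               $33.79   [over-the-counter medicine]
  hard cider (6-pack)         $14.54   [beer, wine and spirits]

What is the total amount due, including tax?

$154.21

Acetaminophen (200 ct) $8.26: over-the-counter medicine → 3.25% → $0.27
Poetry collection $14.77: printed books → 0% → $0.00
AA batteries (8-pack) $9.74: everything else → 4.25% → $0.41
Pair of sandals $43.28: clothing & footwear, buyer-exempt → 0% → $0.00
Bottle of gin (750 mL) $24.26: beer, wine and spirits → 9.75% → $2.37
First-aid kit $33.79: over-the-counter medicine → 3.25% → $1.10
Hard cider (6-pack) $14.54: beer, wine and spirits → 9.75% → $1.42
Subtotal = $148.64; tax = $5.57; total due = $154.21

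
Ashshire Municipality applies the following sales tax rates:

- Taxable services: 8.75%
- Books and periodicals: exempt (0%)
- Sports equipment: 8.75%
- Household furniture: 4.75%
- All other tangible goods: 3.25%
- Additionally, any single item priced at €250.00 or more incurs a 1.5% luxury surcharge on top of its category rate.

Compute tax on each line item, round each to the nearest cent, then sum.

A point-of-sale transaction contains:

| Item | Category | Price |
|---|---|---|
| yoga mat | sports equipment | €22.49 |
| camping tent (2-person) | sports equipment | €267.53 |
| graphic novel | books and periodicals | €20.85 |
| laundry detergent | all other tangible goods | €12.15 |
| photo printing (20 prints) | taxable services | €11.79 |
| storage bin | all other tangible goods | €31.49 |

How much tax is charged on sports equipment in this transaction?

Yoga mat €22.49: sports equipment → 8.75% → €1.97
Camping tent (2-person) €267.53: sports equipment → 8.75% + 1.5% surcharge = 10.25% → €27.42
Tax on sports equipment = €1.97 + €27.42 = €29.39

€29.39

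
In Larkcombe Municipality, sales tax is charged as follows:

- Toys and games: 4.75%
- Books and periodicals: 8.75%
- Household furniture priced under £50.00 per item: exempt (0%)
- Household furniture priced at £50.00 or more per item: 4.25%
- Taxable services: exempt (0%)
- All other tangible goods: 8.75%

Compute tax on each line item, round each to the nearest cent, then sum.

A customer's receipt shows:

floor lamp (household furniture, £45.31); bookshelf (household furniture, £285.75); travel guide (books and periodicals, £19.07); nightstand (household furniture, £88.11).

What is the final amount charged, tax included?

£455.79

Floor lamp £45.31: household furniture, under £50.00 → 0% → £0.00
Bookshelf £285.75: household furniture, £50.00 or more → 4.25% → £12.14
Travel guide £19.07: books and periodicals → 8.75% → £1.67
Nightstand £88.11: household furniture, £50.00 or more → 4.25% → £3.74
Subtotal = £438.24; tax = £17.55; total due = £455.79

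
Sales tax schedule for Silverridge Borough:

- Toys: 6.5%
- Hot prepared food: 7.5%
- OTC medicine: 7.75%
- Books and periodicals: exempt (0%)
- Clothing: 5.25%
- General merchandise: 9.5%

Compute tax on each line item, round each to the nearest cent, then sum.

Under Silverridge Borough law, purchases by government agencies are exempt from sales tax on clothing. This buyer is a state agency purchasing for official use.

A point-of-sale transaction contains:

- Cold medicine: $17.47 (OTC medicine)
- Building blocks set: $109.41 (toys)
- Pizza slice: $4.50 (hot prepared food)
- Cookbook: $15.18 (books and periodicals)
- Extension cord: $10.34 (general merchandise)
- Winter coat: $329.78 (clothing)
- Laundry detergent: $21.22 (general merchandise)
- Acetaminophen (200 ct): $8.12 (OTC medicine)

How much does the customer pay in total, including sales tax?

$528.45

Cold medicine $17.47: OTC medicine → 7.75% → $1.35
Building blocks set $109.41: toys → 6.5% → $7.11
Pizza slice $4.50: hot prepared food → 7.5% → $0.34
Cookbook $15.18: books and periodicals → 0% → $0.00
Extension cord $10.34: general merchandise → 9.5% → $0.98
Winter coat $329.78: clothing, buyer-exempt → 0% → $0.00
Laundry detergent $21.22: general merchandise → 9.5% → $2.02
Acetaminophen (200 ct) $8.12: OTC medicine → 7.75% → $0.63
Subtotal = $516.02; tax = $12.43; total due = $528.45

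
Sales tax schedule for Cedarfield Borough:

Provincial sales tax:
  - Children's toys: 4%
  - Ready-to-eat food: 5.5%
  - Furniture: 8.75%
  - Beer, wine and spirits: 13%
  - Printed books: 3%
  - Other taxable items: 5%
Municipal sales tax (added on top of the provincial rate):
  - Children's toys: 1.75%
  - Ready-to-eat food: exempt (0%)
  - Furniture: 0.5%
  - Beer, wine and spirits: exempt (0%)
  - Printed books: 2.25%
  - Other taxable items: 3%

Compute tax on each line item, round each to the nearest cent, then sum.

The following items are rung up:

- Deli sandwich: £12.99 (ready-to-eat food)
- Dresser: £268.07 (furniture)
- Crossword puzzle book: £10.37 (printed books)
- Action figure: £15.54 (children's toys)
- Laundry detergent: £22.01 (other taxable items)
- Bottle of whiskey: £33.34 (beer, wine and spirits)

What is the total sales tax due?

Deli sandwich £12.99: ready-to-eat food → 5.5% + 0% municipal = 5.5% → £0.71
Dresser £268.07: furniture → 8.75% + 0.5% municipal = 9.25% → £24.80
Crossword puzzle book £10.37: printed books → 3% + 2.25% municipal = 5.25% → £0.54
Action figure £15.54: children's toys → 4% + 1.75% municipal = 5.75% → £0.89
Laundry detergent £22.01: other taxable items → 5% + 3% municipal = 8% → £1.76
Bottle of whiskey £33.34: beer, wine and spirits → 13% + 0% municipal = 13% → £4.33
Total tax = £0.71 + £24.80 + £0.54 + £0.89 + £1.76 + £4.33 = £33.03

£33.03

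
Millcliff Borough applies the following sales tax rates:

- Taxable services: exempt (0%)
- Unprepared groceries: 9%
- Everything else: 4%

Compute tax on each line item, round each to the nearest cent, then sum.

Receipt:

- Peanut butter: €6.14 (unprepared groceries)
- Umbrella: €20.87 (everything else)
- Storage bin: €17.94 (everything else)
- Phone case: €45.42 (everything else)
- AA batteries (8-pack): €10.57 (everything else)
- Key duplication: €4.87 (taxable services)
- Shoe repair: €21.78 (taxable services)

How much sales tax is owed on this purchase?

Peanut butter €6.14: unprepared groceries → 9% → €0.55
Umbrella €20.87: everything else → 4% → €0.83
Storage bin €17.94: everything else → 4% → €0.72
Phone case €45.42: everything else → 4% → €1.82
AA batteries (8-pack) €10.57: everything else → 4% → €0.42
Key duplication €4.87: taxable services → 0% → €0.00
Shoe repair €21.78: taxable services → 0% → €0.00
Total tax = €0.55 + €0.83 + €0.72 + €1.82 + €0.42 = €4.34

€4.34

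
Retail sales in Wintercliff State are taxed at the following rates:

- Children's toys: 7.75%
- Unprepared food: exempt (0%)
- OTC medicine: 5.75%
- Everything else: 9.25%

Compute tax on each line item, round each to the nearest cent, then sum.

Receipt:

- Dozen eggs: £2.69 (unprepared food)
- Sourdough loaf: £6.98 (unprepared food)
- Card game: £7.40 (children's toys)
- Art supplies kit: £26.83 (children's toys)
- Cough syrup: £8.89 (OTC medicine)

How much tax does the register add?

Dozen eggs £2.69: unprepared food → 0% → £0.00
Sourdough loaf £6.98: unprepared food → 0% → £0.00
Card game £7.40: children's toys → 7.75% → £0.57
Art supplies kit £26.83: children's toys → 7.75% → £2.08
Cough syrup £8.89: OTC medicine → 5.75% → £0.51
Total tax = £0.57 + £2.08 + £0.51 = £3.16

£3.16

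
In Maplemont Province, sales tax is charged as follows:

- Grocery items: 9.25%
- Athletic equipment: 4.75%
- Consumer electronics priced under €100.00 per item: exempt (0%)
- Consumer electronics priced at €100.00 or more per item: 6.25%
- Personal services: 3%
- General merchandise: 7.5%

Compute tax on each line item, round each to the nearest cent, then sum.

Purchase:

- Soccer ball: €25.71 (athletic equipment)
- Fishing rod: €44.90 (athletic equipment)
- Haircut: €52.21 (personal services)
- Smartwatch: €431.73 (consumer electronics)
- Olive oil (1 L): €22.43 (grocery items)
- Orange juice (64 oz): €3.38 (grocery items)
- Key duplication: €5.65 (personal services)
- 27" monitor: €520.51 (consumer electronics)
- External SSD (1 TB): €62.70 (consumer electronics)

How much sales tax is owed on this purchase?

€66.98

Soccer ball €25.71: athletic equipment → 4.75% → €1.22
Fishing rod €44.90: athletic equipment → 4.75% → €2.13
Haircut €52.21: personal services → 3% → €1.57
Smartwatch €431.73: consumer electronics, €100.00 or more → 6.25% → €26.98
Olive oil (1 L) €22.43: grocery items → 9.25% → €2.07
Orange juice (64 oz) €3.38: grocery items → 9.25% → €0.31
Key duplication €5.65: personal services → 3% → €0.17
27" monitor €520.51: consumer electronics, €100.00 or more → 6.25% → €32.53
External SSD (1 TB) €62.70: consumer electronics, under €100.00 → 0% → €0.00
Total tax = €1.22 + €2.13 + €1.57 + €26.98 + €2.07 + €0.31 + €0.17 + €32.53 = €66.98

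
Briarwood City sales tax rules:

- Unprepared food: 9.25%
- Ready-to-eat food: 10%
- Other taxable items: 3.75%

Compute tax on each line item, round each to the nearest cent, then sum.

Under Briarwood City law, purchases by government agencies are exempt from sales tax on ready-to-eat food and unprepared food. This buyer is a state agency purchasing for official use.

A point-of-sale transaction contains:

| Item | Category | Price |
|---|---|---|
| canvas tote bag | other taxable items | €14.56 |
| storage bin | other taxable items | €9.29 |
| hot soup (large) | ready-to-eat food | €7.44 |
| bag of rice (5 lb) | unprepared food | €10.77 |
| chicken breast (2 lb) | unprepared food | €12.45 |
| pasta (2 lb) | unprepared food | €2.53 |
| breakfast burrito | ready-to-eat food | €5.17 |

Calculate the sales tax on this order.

Canvas tote bag €14.56: other taxable items → 3.75% → €0.55
Storage bin €9.29: other taxable items → 3.75% → €0.35
Hot soup (large) €7.44: ready-to-eat food, buyer-exempt → 0% → €0.00
Bag of rice (5 lb) €10.77: unprepared food, buyer-exempt → 0% → €0.00
Chicken breast (2 lb) €12.45: unprepared food, buyer-exempt → 0% → €0.00
Pasta (2 lb) €2.53: unprepared food, buyer-exempt → 0% → €0.00
Breakfast burrito €5.17: ready-to-eat food, buyer-exempt → 0% → €0.00
Total tax = €0.55 + €0.35 = €0.90

€0.90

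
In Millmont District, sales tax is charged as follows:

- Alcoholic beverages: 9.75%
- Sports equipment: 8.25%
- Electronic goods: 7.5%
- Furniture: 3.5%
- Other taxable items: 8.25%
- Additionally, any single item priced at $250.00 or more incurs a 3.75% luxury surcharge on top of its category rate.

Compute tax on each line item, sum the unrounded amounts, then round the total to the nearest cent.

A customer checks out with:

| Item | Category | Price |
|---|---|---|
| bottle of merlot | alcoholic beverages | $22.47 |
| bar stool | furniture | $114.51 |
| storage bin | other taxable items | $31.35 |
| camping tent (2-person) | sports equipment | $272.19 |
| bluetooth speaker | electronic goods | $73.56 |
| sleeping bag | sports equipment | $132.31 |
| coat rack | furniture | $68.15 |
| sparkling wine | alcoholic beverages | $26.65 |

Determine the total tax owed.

Bottle of merlot $22.47: alcoholic beverages → 9.75% → $2.190825
Bar stool $114.51: furniture → 3.5% → $4.00785
Storage bin $31.35: other taxable items → 8.25% → $2.586375
Camping tent (2-person) $272.19: sports equipment → 8.25% + 3.75% surcharge = 12% → $32.6628
Bluetooth speaker $73.56: electronic goods → 7.5% → $5.517
Sleeping bag $132.31: sports equipment → 8.25% → $10.915575
Coat rack $68.15: furniture → 3.5% → $2.38525
Sparkling wine $26.65: alcoholic beverages → 9.75% → $2.598375
Unrounded tax sum = $62.86405 → $62.86

$62.86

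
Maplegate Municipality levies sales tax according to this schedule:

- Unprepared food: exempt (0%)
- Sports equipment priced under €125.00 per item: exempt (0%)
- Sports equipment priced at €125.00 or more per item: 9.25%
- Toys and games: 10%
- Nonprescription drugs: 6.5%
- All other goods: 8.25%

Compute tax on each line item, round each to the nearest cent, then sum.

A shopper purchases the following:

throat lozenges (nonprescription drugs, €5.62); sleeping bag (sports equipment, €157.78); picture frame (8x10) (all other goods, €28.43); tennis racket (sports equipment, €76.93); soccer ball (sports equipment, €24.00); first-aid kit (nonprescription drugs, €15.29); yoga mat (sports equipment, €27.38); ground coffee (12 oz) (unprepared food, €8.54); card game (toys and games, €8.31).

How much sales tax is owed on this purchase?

Throat lozenges €5.62: nonprescription drugs → 6.5% → €0.37
Sleeping bag €157.78: sports equipment, €125.00 or more → 9.25% → €14.59
Picture frame (8x10) €28.43: all other goods → 8.25% → €2.35
Tennis racket €76.93: sports equipment, under €125.00 → 0% → €0.00
Soccer ball €24.00: sports equipment, under €125.00 → 0% → €0.00
First-aid kit €15.29: nonprescription drugs → 6.5% → €0.99
Yoga mat €27.38: sports equipment, under €125.00 → 0% → €0.00
Ground coffee (12 oz) €8.54: unprepared food → 0% → €0.00
Card game €8.31: toys and games → 10% → €0.83
Total tax = €0.37 + €14.59 + €2.35 + €0.99 + €0.83 = €19.13

€19.13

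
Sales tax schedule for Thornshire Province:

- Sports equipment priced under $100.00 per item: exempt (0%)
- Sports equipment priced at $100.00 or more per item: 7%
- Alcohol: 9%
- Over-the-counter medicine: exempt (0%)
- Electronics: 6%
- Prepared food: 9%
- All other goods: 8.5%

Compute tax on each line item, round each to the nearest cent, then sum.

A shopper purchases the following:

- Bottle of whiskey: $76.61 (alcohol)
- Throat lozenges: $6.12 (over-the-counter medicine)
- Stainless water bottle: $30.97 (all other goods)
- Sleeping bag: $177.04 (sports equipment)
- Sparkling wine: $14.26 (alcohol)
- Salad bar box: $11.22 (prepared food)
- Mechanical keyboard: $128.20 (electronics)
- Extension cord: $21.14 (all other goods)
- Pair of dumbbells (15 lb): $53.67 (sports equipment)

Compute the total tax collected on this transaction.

$33.69

Bottle of whiskey $76.61: alcohol → 9% → $6.89
Throat lozenges $6.12: over-the-counter medicine → 0% → $0.00
Stainless water bottle $30.97: all other goods → 8.5% → $2.63
Sleeping bag $177.04: sports equipment, $100.00 or more → 7% → $12.39
Sparkling wine $14.26: alcohol → 9% → $1.28
Salad bar box $11.22: prepared food → 9% → $1.01
Mechanical keyboard $128.20: electronics → 6% → $7.69
Extension cord $21.14: all other goods → 8.5% → $1.80
Pair of dumbbells (15 lb) $53.67: sports equipment, under $100.00 → 0% → $0.00
Total tax = $6.89 + $2.63 + $12.39 + $1.28 + $1.01 + $7.69 + $1.80 = $33.69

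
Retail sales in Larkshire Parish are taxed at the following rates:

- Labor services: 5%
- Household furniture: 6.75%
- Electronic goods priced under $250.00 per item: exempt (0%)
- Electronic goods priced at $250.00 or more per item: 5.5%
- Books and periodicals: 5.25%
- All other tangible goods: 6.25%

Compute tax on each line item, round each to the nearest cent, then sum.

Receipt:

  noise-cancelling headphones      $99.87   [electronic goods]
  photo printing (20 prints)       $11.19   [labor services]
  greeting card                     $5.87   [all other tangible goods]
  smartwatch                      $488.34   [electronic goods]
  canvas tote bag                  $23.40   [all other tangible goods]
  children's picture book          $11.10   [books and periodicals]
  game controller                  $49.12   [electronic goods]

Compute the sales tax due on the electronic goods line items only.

Noise-cancelling headphones $99.87: electronic goods, under $250.00 → 0% → $0.00
Smartwatch $488.34: electronic goods, $250.00 or more → 5.5% → $26.86
Game controller $49.12: electronic goods, under $250.00 → 0% → $0.00
Tax on electronic goods = $0.00 + $26.86 + $0.00 = $26.86

$26.86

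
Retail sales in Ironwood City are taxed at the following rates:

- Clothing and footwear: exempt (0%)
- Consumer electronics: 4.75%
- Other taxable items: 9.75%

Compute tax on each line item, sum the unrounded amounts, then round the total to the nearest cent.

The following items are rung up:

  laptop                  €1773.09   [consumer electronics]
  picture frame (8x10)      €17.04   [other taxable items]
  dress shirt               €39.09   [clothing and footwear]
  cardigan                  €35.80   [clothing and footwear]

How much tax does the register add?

Laptop €1773.09: consumer electronics → 4.75% → €84.221775
Picture frame (8x10) €17.04: other taxable items → 9.75% → €1.6614
Dress shirt €39.09: clothing and footwear → 0% → €0.00
Cardigan €35.80: clothing and footwear → 0% → €0.00
Unrounded tax sum = €85.883175 → €85.88

€85.88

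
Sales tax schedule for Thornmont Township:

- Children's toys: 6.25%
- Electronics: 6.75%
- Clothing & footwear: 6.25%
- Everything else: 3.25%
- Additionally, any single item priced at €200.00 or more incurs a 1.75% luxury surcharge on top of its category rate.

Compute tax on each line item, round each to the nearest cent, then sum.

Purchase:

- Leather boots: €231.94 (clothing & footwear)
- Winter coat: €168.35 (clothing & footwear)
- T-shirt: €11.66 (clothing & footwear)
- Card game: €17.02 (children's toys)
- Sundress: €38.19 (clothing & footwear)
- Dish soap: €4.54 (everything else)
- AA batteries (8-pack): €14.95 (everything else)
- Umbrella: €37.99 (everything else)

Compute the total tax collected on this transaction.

Leather boots €231.94: clothing & footwear → 6.25% + 1.75% surcharge = 8% → €18.56
Winter coat €168.35: clothing & footwear → 6.25% → €10.52
T-shirt €11.66: clothing & footwear → 6.25% → €0.73
Card game €17.02: children's toys → 6.25% → €1.06
Sundress €38.19: clothing & footwear → 6.25% → €2.39
Dish soap €4.54: everything else → 3.25% → €0.15
AA batteries (8-pack) €14.95: everything else → 3.25% → €0.49
Umbrella €37.99: everything else → 3.25% → €1.23
Total tax = €18.56 + €10.52 + €0.73 + €1.06 + €2.39 + €0.15 + €0.49 + €1.23 = €35.13

€35.13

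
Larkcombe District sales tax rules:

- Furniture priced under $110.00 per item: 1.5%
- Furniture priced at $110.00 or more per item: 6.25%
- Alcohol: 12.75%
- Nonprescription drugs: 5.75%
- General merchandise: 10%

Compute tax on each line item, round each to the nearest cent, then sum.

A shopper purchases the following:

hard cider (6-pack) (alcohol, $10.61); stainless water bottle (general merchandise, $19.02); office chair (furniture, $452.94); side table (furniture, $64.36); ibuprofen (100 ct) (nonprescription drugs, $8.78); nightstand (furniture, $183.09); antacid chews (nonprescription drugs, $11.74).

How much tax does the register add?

Hard cider (6-pack) $10.61: alcohol → 12.75% → $1.35
Stainless water bottle $19.02: general merchandise → 10% → $1.90
Office chair $452.94: furniture, $110.00 or more → 6.25% → $28.31
Side table $64.36: furniture, under $110.00 → 1.5% → $0.97
Ibuprofen (100 ct) $8.78: nonprescription drugs → 5.75% → $0.50
Nightstand $183.09: furniture, $110.00 or more → 6.25% → $11.44
Antacid chews $11.74: nonprescription drugs → 5.75% → $0.68
Total tax = $1.35 + $1.90 + $28.31 + $0.97 + $0.50 + $11.44 + $0.68 = $45.15

$45.15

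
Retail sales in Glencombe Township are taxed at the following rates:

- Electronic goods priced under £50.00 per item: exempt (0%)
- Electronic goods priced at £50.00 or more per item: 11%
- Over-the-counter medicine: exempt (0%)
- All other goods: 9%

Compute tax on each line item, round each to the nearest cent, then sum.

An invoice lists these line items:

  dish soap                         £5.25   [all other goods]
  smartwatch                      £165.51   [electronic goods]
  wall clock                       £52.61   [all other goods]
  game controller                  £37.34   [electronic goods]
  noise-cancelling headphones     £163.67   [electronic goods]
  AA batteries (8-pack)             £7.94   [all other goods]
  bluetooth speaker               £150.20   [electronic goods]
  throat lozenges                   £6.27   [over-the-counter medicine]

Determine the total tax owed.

Dish soap £5.25: all other goods → 9% → £0.47
Smartwatch £165.51: electronic goods, £50.00 or more → 11% → £18.21
Wall clock £52.61: all other goods → 9% → £4.73
Game controller £37.34: electronic goods, under £50.00 → 0% → £0.00
Noise-cancelling headphones £163.67: electronic goods, £50.00 or more → 11% → £18.00
AA batteries (8-pack) £7.94: all other goods → 9% → £0.71
Bluetooth speaker £150.20: electronic goods, £50.00 or more → 11% → £16.52
Throat lozenges £6.27: over-the-counter medicine → 0% → £0.00
Total tax = £0.47 + £18.21 + £4.73 + £18.00 + £0.71 + £16.52 = £58.64

£58.64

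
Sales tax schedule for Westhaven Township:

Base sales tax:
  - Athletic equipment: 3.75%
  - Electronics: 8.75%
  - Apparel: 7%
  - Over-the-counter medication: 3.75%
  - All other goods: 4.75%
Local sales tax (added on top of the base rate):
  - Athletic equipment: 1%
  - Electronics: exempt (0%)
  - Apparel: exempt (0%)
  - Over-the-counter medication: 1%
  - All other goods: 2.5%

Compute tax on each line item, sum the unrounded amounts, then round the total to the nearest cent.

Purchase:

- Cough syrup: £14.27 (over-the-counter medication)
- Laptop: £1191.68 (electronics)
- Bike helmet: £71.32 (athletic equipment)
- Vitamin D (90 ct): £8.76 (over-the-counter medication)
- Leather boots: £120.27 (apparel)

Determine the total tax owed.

Cough syrup £14.27: over-the-counter medication → 3.75% + 1% local = 4.75% → £0.677825
Laptop £1191.68: electronics → 8.75% + 0% local = 8.75% → £104.272
Bike helmet £71.32: athletic equipment → 3.75% + 1% local = 4.75% → £3.3877
Vitamin D (90 ct) £8.76: over-the-counter medication → 3.75% + 1% local = 4.75% → £0.4161
Leather boots £120.27: apparel → 7% + 0% local = 7% → £8.4189
Unrounded tax sum = £117.172525 → £117.17

£117.17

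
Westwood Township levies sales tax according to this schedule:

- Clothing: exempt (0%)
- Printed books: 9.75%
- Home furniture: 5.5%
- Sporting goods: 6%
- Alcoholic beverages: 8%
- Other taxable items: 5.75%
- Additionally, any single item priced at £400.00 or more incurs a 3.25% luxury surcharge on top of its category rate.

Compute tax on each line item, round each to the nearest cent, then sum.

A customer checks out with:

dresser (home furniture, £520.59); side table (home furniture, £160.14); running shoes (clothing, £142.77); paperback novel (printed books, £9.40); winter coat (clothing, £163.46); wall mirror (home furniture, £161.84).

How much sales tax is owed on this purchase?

Dresser £520.59: home furniture → 5.5% + 3.25% surcharge = 8.75% → £45.55
Side table £160.14: home furniture → 5.5% → £8.81
Running shoes £142.77: clothing → 0% → £0.00
Paperback novel £9.40: printed books → 9.75% → £0.92
Winter coat £163.46: clothing → 0% → £0.00
Wall mirror £161.84: home furniture → 5.5% → £8.90
Total tax = £45.55 + £8.81 + £0.92 + £8.90 = £64.18

£64.18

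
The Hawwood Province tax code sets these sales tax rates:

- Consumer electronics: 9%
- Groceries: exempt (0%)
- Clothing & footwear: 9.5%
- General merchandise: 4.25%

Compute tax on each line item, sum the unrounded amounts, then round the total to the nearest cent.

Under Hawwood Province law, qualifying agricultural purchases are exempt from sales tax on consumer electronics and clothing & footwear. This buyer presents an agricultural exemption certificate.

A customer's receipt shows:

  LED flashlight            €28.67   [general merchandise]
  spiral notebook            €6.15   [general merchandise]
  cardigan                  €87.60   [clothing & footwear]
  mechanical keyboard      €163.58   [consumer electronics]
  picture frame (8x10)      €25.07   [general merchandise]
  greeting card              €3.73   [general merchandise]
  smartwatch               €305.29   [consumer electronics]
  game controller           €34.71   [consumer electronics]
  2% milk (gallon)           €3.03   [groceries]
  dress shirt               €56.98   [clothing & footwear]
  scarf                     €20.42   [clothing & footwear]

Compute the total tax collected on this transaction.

LED flashlight €28.67: general merchandise → 4.25% → €1.218475
Spiral notebook €6.15: general merchandise → 4.25% → €0.261375
Cardigan €87.60: clothing & footwear, buyer-exempt → 0% → €0.00
Mechanical keyboard €163.58: consumer electronics, buyer-exempt → 0% → €0.00
Picture frame (8x10) €25.07: general merchandise → 4.25% → €1.065475
Greeting card €3.73: general merchandise → 4.25% → €0.158525
Smartwatch €305.29: consumer electronics, buyer-exempt → 0% → €0.00
Game controller €34.71: consumer electronics, buyer-exempt → 0% → €0.00
2% milk (gallon) €3.03: groceries → 0% → €0.00
Dress shirt €56.98: clothing & footwear, buyer-exempt → 0% → €0.00
Scarf €20.42: clothing & footwear, buyer-exempt → 0% → €0.00
Unrounded tax sum = €2.70385 → €2.70

€2.70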